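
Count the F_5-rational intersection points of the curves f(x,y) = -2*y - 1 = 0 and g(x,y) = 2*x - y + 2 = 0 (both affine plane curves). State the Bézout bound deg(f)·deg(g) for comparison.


Common zeros: {(0, 2)}; count = 1; Bézout bound = 1.

deg(f) = 1, deg(g) = 1, so Bézout bound = 1.
Scan x ∈ F_5. For each x, list the y ∈ F_5 with f(x, y) ≡ 0 and those with g(x, y) ≡ 0 (mod 5); the common zeros in that column are the intersection.
  x = 0: f ≡ 0 at y ∈ {2}; g ≡ 0 at y ∈ {2}; common: {2}.
  x = 1: f ≡ 0 at y ∈ {2}; g ≡ 0 at y ∈ {4}; common: ∅.
  x = 2: f ≡ 0 at y ∈ {2}; g ≡ 0 at y ∈ {1}; common: ∅.
  x = 3: f ≡ 0 at y ∈ {2}; g ≡ 0 at y ∈ {3}; common: ∅.
  x = 4: f ≡ 0 at y ∈ {2}; g ≡ 0 at y ∈ {0}; common: ∅.
Collecting: common zeros = {(0, 2)}, so the count is 1.
Comparison with the Bézout bound: 1 ≤ 1 = deg(f)·deg(g), as expected for curves with no common component (the bound is attained).


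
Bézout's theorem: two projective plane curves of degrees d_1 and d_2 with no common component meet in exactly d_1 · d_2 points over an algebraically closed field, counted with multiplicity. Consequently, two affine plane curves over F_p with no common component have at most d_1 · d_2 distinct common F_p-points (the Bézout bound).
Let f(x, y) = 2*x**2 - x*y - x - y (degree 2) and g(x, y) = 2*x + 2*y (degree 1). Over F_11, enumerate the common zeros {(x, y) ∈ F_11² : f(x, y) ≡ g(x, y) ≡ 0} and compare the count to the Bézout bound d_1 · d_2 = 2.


Common zeros: {(0, 0)}; count = 1; Bézout bound = 2.

deg(f) = 2, deg(g) = 1, so Bézout bound = 2.
Scan x ∈ F_11. For each x, list the y ∈ F_11 with f(x, y) ≡ 0 and those with g(x, y) ≡ 0 (mod 11); the common zeros in that column are the intersection.
  x = 0: f ≡ 0 at y ∈ {0}; g ≡ 0 at y ∈ {0}; common: {0}.
  x = 1: f ≡ 0 at y ∈ {6}; g ≡ 0 at y ∈ {10}; common: ∅.
  x = 2: f ≡ 0 at y ∈ {2}; g ≡ 0 at y ∈ {9}; common: ∅.
  x = 3: f ≡ 0 at y ∈ {1}; g ≡ 0 at y ∈ {8}; common: ∅.
  x = 4: f ≡ 0 at y ∈ {10}; g ≡ 0 at y ∈ {7}; common: ∅.
  x = 5: f ≡ 0 at y ∈ {2}; g ≡ 0 at y ∈ {6}; common: ∅.
  x = 6: f ≡ 0 at y ∈ {0}; g ≡ 0 at y ∈ {5}; common: ∅.
  x = 7: f ≡ 0 at y ∈ {10}; g ≡ 0 at y ∈ {4}; common: ∅.
  x = 8: f ≡ 0 at y ∈ {6}; g ≡ 0 at y ∈ {3}; common: ∅.
  x = 9: f ≡ 0 at y ∈ {1}; g ≡ 0 at y ∈ {2}; common: ∅.
  x = 10: f ≡ 0 at y ∈ ∅; g ≡ 0 at y ∈ {1}; common: ∅.
Collecting: common zeros = {(0, 0)}, so the count is 1.
Comparison with the Bézout bound: 1 ≤ 2 = deg(f)·deg(g), as expected for curves with no common component (the affine F_11-count falls short of the bound because intersections may lie at infinity, over extension fields, or carry multiplicity).


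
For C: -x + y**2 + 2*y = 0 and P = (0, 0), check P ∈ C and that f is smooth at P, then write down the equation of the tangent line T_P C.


Tangent line at P: -x + 2*y = 0.

Step 1: f(0, 0) = 0, so P lies on C.
Step 2: partial derivatives
  f_x(x, y) = -1, f_y(x, y) = 2*y + 2.
  f_x(P) = -1, f_y(P) = 2 (gradient nonzero, so P is smooth).
Step 3: tangent line at P: -1·(x − 0) + 2·(y − 0) = 0.
Expanding: -x + 2*y = 0.


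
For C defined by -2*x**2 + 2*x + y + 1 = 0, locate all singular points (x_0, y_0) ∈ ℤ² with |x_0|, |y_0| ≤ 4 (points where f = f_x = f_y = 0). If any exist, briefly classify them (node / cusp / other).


No singular points in the scanned grid; C is smooth there.

Compute partial derivatives:
  f_x = 2 - 4*x.
  f_y = 1.
f_y = 1 is a nonzero constant, so f_y never vanishes: no point (x, y) can satisfy f = f_x = f_y = 0. In particular no (x, y) ∈ {−4, ..., 4}² is singular; the curve is smooth.


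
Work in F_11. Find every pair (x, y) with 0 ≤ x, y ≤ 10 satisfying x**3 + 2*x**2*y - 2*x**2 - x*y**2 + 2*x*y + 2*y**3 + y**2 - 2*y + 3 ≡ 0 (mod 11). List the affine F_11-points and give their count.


Affine F_11-points: {(1, 2), (4, 3), (5, 4), (6, 5), (6, 6), (6, 8), (8, 6), (9, 6), (10, 0), (10, 3), (10, 7)}; count = 11.

For each of the 121 pairs (x, y) ∈ F_11², evaluate f(x, y) mod 11. Record the zeros.
  x = 0: [0↦3, 1↦4, 2↦8, 3↦5, 4↦7, 5↦4, 6↦8, 7↦9, 8↦8, 9↦6, 10↦4]  zeros at y ∈ ∅
  x = 1: [0↦2, 1↦6, 2↦0, 3↦7, 4↦6, 5↦9, 6↦6, 7↦9, 8↦8, 9↦4, 10↦9]  zeros at y ∈ {2}
  x = 2: [0↦3, 1↦3, 2↦2, 3↦1, 4↦1, 5↦3, 6↦8, 7↦6, 8↦9, 9↦7, 10↦1]  zeros at y ∈ ∅
  x = 3: [0↦1, 1↦1, 2↦9, 3↦4, 4↦9, 5↦3, 6↦9, 7↦6, 8↦6, 9↦10, 10↦8]  zeros at y ∈ ∅
  x = 4: [0↦2, 1↦6, 2↦5, 3↦0, 4↦3, 5↦4, 6↦4, 7↦4, 8↦5, 9↦8, 10↦3]  zeros at y ∈ {3}
  x = 5: [0↦1, 1↦2, 2↦7, 3↦6, 4↦0, 5↦1, 6↦10, 7↦6, 8↦1, 9↦7, 10↦3]  zeros at y ∈ {4}
  x = 6: [0↦4, 1↦6, 2↦10, 3↦6, 4↦6, 5↦0, 6↦0, 7↦7, 8↦0, 9↦2, 10↦3]  zeros at y ∈ {5, 6, 8}
  x = 7: [0↦6, 1↦2, 2↦9, 3↦6, 4↦5, 5↦7, 6↦2, 7↦2, 8↦8, 9↦10, 10↦9]  zeros at y ∈ ∅
  x = 8: [0↦2, 1↦7, 2↦10, 3↦1, 4↦3, 5↦6, 6↦0, 7↦8, 8↦9, 9↦4, 10↦5]  zeros at y ∈ {6}
  x = 9: [0↦9, 1↦5, 2↦8, 3↦8, 4↦6, 5↦3, 6↦0, 7↦9, 8↦9, 9↦1, 10↦8]  zeros at y ∈ {6}
  x = 10: [0↦0, 1↦2, 2↦9, 3↦0, 4↦9, 5↦4, 6↦8, 7↦0, 8↦3, 9↦7, 10↦2]  zeros at y ∈ {0, 3, 7}
Collecting zeros: affine points = {(1, 2), (4, 3), (5, 4), (6, 5), (6, 6), (6, 8), (8, 6), (9, 6), (10, 0), (10, 3), (10, 7)}.
Total count |C(F_11)_aff| = 11.


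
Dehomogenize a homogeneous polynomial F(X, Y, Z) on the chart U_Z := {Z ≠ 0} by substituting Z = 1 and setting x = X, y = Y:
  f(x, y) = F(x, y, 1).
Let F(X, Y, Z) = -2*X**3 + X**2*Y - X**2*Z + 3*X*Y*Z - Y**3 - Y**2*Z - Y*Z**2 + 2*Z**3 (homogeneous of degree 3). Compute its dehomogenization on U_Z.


f(x, y) = -2*x**3 + x**2*y - x**2 + 3*x*y - y**3 - y**2 - y + 2

On U_Z we set Z = 1. Each monomial c·X^i·Y^j·Z^k in F becomes c·x^i·y^j·1^k = c·x^i·y^j.
Substituting Z = 1: F(X, Y, 1) = -2*x**3 + x**2*y - x**2 + 3*x*y - y**3 - y**2 - y + 2.
Note: deg(f) ≤ deg(F) = 3; strict inequality happens when F is divisible by Z (lost terms).


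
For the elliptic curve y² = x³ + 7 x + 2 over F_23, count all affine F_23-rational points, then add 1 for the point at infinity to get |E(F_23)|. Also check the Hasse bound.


Affine points = {(0, 5), (0, 18), (2, 1), (2, 22), (3, 2), (3, 21), (4, 5), (4, 18), (5, 1), (5, 22), (7, 7), (7, 16), (8, 8), (8, 15), (9, 9), (9, 14), (13, 6), (13, 17), (15, 3), (15, 20), (16, 1), (16, 22), (18, 7), (18, 16), (19, 5), (19, 18), (20, 0), (21, 7), (21, 16)}; affine count = 29; |E(F_23)| = 30.

Discriminant check: Δ ∝ 4a³ + 27b² = 4·7³ + 27·2² = 4·343 + 27·4 ≡ 8 (mod 23). Nonzero ⇒ E is nonsingular.
For each x ∈ F_23, compute rhs = x³ + 7·x + 2 mod 23, then count y ∈ F_23 with y² ≡ rhs.
  x = 0: rhs = 2, matching y values: 5, 18 (2 points).
  x = 1: rhs = 10, matching y values: none (0 points).
  x = 2: rhs = 1, matching y values: 1, 22 (2 points).
  x = 3: rhs = 4, matching y values: 2, 21 (2 points).
  x = 4: rhs = 2, matching y values: 5, 18 (2 points).
  x = 5: rhs = 1, matching y values: 1, 22 (2 points).
  x = 6: rhs = 7, matching y values: none (0 points).
  x = 7: rhs = 3, matching y values: 7, 16 (2 points).
  x = 8: rhs = 18, matching y values: 8, 15 (2 points).
  x = 9: rhs = 12, matching y values: 9, 14 (2 points).
  x = 10: rhs = 14, matching y values: none (0 points).
  x = 11: rhs = 7, matching y values: none (0 points).
  x = 12: rhs = 20, matching y values: none (0 points).
  x = 13: rhs = 13, matching y values: 6, 17 (2 points).
  x = 14: rhs = 15, matching y values: none (0 points).
  x = 15: rhs = 9, matching y values: 3, 20 (2 points).
  x = 16: rhs = 1, matching y values: 1, 22 (2 points).
  x = 17: rhs = 20, matching y values: none (0 points).
  x = 18: rhs = 3, matching y values: 7, 16 (2 points).
  x = 19: rhs = 2, matching y values: 5, 18 (2 points).
  x = 20: rhs = 0, matching y values: 0 (1 points).
  x = 21: rhs = 3, matching y values: 7, 16 (2 points).
  x = 22: rhs = 17, matching y values: none (0 points).
Total affine count: 29.
Full point count |E(F_23)| = 29 + 1 = 30.
Hasse bound: |30 − (23+1)| = |6| = 6 ≤ 2√23 ≈ 9.5917 ✓.


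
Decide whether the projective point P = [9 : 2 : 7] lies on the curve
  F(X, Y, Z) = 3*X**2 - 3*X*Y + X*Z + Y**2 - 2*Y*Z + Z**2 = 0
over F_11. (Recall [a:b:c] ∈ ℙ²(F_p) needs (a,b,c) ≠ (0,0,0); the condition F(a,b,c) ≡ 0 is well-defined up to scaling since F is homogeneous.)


F(9,2,7) ≡ 2 (mod 11); P is NOT on the curve.

Evaluate F(9, 2, 7) term-by-term (mod 11).
  3*X**2 ↦ 3·81·1·1 = 243
  -3*X*Y ↦ -3·9·2·1 = -54
  X*Z ↦ 1·9·1·7 = 63
  Y**2 ↦ 1·1·4·1 = 4
  -2*Y*Z ↦ -2·1·2·7 = -28
  Z**2 ↦ 1·1·1·49 = 49
Sum: F(9, 2, 7) = (243) + (-54) + (63) + (4) + (-28) + (49) = 277.
Reducing mod 11: 277 ≡ 2 (mod 11).
Since F(a, b, c) ≡ 2 ≠ 0 (mod 11), P does NOT lie on the curve.


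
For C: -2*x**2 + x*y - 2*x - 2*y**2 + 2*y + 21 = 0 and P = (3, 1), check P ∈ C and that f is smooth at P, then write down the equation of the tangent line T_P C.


Tangent line at P: -13*x + y + 38 = 0.

Step 1: f(3, 1) = 0, so P lies on C.
Step 2: partial derivatives
  f_x(x, y) = -4*x + y - 2, f_y(x, y) = x - 4*y + 2.
  f_x(P) = -13, f_y(P) = 1 (gradient nonzero, so P is smooth).
Step 3: tangent line at P: -13·(x − 3) + 1·(y − 1) = 0.
Expanding: -13*x + y + 38 = 0.


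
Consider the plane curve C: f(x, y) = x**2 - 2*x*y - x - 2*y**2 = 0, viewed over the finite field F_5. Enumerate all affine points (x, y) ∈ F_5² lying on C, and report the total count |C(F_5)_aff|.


Affine F_5-points: {(0, 0), (1, 0), (1, 4), (3, 3), (3, 4), (4, 3)}; count = 6.

For each of the 25 pairs (x, y) ∈ F_5², evaluate f(x, y) mod 5. Record the zeros.
  x = 0: [0↦0, 1↦3, 2↦2, 3↦2, 4↦3]  zeros at y ∈ {0}
  x = 1: [0↦0, 1↦1, 2↦3, 3↦1, 4↦0]  zeros at y ∈ {0, 4}
  x = 2: [0↦2, 1↦1, 2↦1, 3↦2, 4↦4]  zeros at y ∈ ∅
  x = 3: [0↦1, 1↦3, 2↦1, 3↦0, 4↦0]  zeros at y ∈ {3, 4}
  x = 4: [0↦2, 1↦2, 2↦3, 3↦0, 4↦3]  zeros at y ∈ {3}
Collecting zeros: affine points = {(0, 0), (1, 0), (1, 4), (3, 3), (3, 4), (4, 3)}.
Total count |C(F_5)_aff| = 6.


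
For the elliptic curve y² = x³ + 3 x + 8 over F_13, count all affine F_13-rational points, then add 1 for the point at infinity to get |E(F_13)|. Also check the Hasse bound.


Affine points = {(1, 5), (1, 8), (2, 3), (2, 10), (9, 6), (9, 7), (12, 2), (12, 11)}; affine count = 8; |E(F_13)| = 9.

Discriminant check: Δ ∝ 4a³ + 27b² = 4·3³ + 27·8² = 4·27 + 27·64 ≡ 3 (mod 13). Nonzero ⇒ E is nonsingular.
For each x ∈ F_13, compute rhs = x³ + 3·x + 8 mod 13, then count y ∈ F_13 with y² ≡ rhs.
  x = 0: rhs = 8, matching y values: none (0 points).
  x = 1: rhs = 12, matching y values: 5, 8 (2 points).
  x = 2: rhs = 9, matching y values: 3, 10 (2 points).
  x = 3: rhs = 5, matching y values: none (0 points).
  x = 4: rhs = 6, matching y values: none (0 points).
  x = 5: rhs = 5, matching y values: none (0 points).
  x = 6: rhs = 8, matching y values: none (0 points).
  x = 7: rhs = 8, matching y values: none (0 points).
  x = 8: rhs = 11, matching y values: none (0 points).
  x = 9: rhs = 10, matching y values: 6, 7 (2 points).
  x = 10: rhs = 11, matching y values: none (0 points).
  x = 11: rhs = 7, matching y values: none (0 points).
  x = 12: rhs = 4, matching y values: 2, 11 (2 points).
Total affine count: 8.
Full point count |E(F_13)| = 8 + 1 = 9.
Hasse bound: |9 − (13+1)| = |-5| = 5 ≤ 2√13 ≈ 7.2111 ✓.


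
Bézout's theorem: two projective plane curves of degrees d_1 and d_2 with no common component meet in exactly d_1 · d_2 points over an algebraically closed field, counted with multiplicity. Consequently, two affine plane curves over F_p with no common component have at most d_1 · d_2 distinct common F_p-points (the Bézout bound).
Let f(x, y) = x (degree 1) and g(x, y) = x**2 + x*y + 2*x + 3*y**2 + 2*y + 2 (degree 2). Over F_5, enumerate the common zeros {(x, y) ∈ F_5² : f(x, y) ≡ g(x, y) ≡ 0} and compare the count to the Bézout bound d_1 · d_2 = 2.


Common zeros: {(0, 3)}; count = 1; Bézout bound = 2.

deg(f) = 1, deg(g) = 2, so Bézout bound = 2.
Scan x ∈ F_5. For each x, list the y ∈ F_5 with f(x, y) ≡ 0 and those with g(x, y) ≡ 0 (mod 5); the common zeros in that column are the intersection.
  x = 0: f ≡ 0 at y ∈ {0, 1, 2, 3, 4}; g ≡ 0 at y ∈ {3}; common: {3}.
  x = 1: f ≡ 0 at y ∈ ∅; g ≡ 0 at y ∈ {0, 4}; common: ∅.
  x = 2: f ≡ 0 at y ∈ ∅; g ≡ 0 at y ∈ {0, 2}; common: ∅.
  x = 3: f ≡ 0 at y ∈ ∅; g ≡ 0 at y ∈ {1, 4}; common: ∅.
  x = 4: f ≡ 0 at y ∈ ∅; g ≡ 0 at y ∈ {1, 2}; common: ∅.
Collecting: common zeros = {(0, 3)}, so the count is 1.
Comparison with the Bézout bound: 1 ≤ 2 = deg(f)·deg(g), as expected for curves with no common component (the affine F_5-count falls short of the bound because intersections may lie at infinity, over extension fields, or carry multiplicity).


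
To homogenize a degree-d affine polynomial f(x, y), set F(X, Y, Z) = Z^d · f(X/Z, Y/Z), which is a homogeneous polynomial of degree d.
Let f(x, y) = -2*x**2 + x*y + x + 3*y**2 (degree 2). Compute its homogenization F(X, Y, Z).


F(X, Y, Z) = -2*X**2 + X*Y + X*Z + 3*Y**2

deg(f) = 2.
Substitute x = X/Z, y = Y/Z into f, then multiply by Z^2.
  monomial -2·x^2·y^0 ↦ -2·X^2·Y^0·Z^0.
  monomial 1·x^1·y^1 ↦ 1·X^1·Y^1·Z^0.
  monomial 1·x^1·y^0 ↦ 1·X^1·Y^0·Z^1.
  monomial 3·x^0·y^2 ↦ 3·X^0·Y^2·Z^0.
Collecting: F(X, Y, Z) = -2*X**2 + X*Y + X*Z + 3*Y**2.


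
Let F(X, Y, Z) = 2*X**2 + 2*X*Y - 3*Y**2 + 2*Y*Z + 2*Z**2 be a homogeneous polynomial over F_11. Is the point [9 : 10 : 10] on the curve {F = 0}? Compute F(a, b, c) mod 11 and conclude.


F(9,10,10) ≡ 2 (mod 11); P is NOT on the curve.

Evaluate F(9, 10, 10) term-by-term (mod 11).
  2*X**2 ↦ 2·81·1·1 = 162
  2*X*Y ↦ 2·9·10·1 = 180
  -3*Y**2 ↦ -3·1·100·1 = -300
  2*Y*Z ↦ 2·1·10·10 = 200
  2*Z**2 ↦ 2·1·1·100 = 200
Sum: F(9, 10, 10) = (162) + (180) + (-300) + (200) + (200) = 442.
Reducing mod 11: 442 ≡ 2 (mod 11).
Since F(a, b, c) ≡ 2 ≠ 0 (mod 11), P does NOT lie on the curve.


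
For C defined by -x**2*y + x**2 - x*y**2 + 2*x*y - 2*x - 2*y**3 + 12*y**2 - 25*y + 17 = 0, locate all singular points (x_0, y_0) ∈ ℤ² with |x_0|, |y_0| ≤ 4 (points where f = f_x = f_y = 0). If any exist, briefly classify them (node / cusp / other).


Singular points: {(-1, 2)}; classification: node.

Compute partial derivatives:
  f_x = -2*x*y + 2*x - y**2 + 2*y - 2.
  f_y = -x**2 - 2*x*y + 2*x - 6*y**2 + 24*y - 25.
Scan x_0 ∈ {−4, ..., 4}. For each x_0, f_y(x_0, y) is a polynomial in y; find its integer roots y ∈ {−4, ..., 4}, then test f_x and f at those candidates.
  x = -4: f_y(-4, y) = -6*y**2 + 32*y - 49; no integer root y with |y| ≤ 4.
  x = -3: f_y(-3, y) = -6*y**2 + 30*y - 40; no integer root y with |y| ≤ 4.
  x = -2: f_y(-2, y) = -6*y**2 + 28*y - 33; no integer root y with |y| ≤ 4.
  x = -1: f_y(-1, y) = -6*y**2 + 26*y - 28; vanishes at y ∈ {2}. (-1, 2): f_x = 0, f = 0 — SINGULAR.
  x = 0: f_y(0, y) = -6*y**2 + 24*y - 25; no integer root y with |y| ≤ 4.
  x = 1: f_y(1, y) = -6*y**2 + 22*y - 24; no integer root y with |y| ≤ 4.
  x = 2: f_y(2, y) = -6*y**2 + 20*y - 25; no integer root y with |y| ≤ 4.
  x = 3: f_y(3, y) = -6*y**2 + 18*y - 28; no integer root y with |y| ≤ 4.
  x = 4: f_y(4, y) = -6*y**2 + 16*y - 33; no integer root y with |y| ≤ 4.
Only singular point on the grid: (-1, 2).
Classify: substitute x = -1 + u, y = 2 + v and expand: f = -u**2*v - u**2 - u*v**2 - 2*v**3 + v**2.
No constant or linear terms (consistent with a singular point). Quadratic part: -u**2 + v**2. Cubic part: -u**2*v - u*v**2 - 2*v**3.
The quadratic part v**2 - u**2 = (v − u)(v + u) splits into two distinct linear factors, so there are two distinct tangent lines y − 2 = ±(x − -1) — this is a node (ordinary double point).
Classification: node.


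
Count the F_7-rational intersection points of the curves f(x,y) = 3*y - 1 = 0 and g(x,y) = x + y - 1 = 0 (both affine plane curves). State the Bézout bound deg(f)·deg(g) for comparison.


Common zeros: {(3, 5)}; count = 1; Bézout bound = 1.

deg(f) = 1, deg(g) = 1, so Bézout bound = 1.
Scan x ∈ F_7. For each x, list the y ∈ F_7 with f(x, y) ≡ 0 and those with g(x, y) ≡ 0 (mod 7); the common zeros in that column are the intersection.
  x = 0: f ≡ 0 at y ∈ {5}; g ≡ 0 at y ∈ {1}; common: ∅.
  x = 1: f ≡ 0 at y ∈ {5}; g ≡ 0 at y ∈ {0}; common: ∅.
  x = 2: f ≡ 0 at y ∈ {5}; g ≡ 0 at y ∈ {6}; common: ∅.
  x = 3: f ≡ 0 at y ∈ {5}; g ≡ 0 at y ∈ {5}; common: {5}.
  x = 4: f ≡ 0 at y ∈ {5}; g ≡ 0 at y ∈ {4}; common: ∅.
  x = 5: f ≡ 0 at y ∈ {5}; g ≡ 0 at y ∈ {3}; common: ∅.
  x = 6: f ≡ 0 at y ∈ {5}; g ≡ 0 at y ∈ {2}; common: ∅.
Collecting: common zeros = {(3, 5)}, so the count is 1.
Comparison with the Bézout bound: 1 ≤ 1 = deg(f)·deg(g), as expected for curves with no common component (the bound is attained).


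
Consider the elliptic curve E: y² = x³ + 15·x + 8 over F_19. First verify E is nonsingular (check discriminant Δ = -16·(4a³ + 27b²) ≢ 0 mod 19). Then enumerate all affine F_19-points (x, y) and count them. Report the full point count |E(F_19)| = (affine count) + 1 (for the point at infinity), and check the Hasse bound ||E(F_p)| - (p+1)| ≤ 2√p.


Affine points = {(1, 9), (1, 10), (3, 2), (3, 17), (7, 0), (9, 6), (9, 13), (12, 4), (12, 15), (13, 5), (13, 14), (14, 6), (14, 13), (15, 6), (15, 13), (18, 7), (18, 12)}; affine count = 17; |E(F_19)| = 18.

Discriminant check: Δ ∝ 4a³ + 27b² = 4·15³ + 27·8² = 4·3375 + 27·64 ≡ 9 (mod 19). Nonzero ⇒ E is nonsingular.
For each x ∈ F_19, compute rhs = x³ + 15·x + 8 mod 19, then count y ∈ F_19 with y² ≡ rhs.
  x = 0: rhs = 8, matching y values: none (0 points).
  x = 1: rhs = 5, matching y values: 9, 10 (2 points).
  x = 2: rhs = 8, matching y values: none (0 points).
  x = 3: rhs = 4, matching y values: 2, 17 (2 points).
  x = 4: rhs = 18, matching y values: none (0 points).
  x = 5: rhs = 18, matching y values: none (0 points).
  x = 6: rhs = 10, matching y values: none (0 points).
  x = 7: rhs = 0, matching y values: 0 (1 points).
  x = 8: rhs = 13, matching y values: none (0 points).
  x = 9: rhs = 17, matching y values: 6, 13 (2 points).
  x = 10: rhs = 18, matching y values: none (0 points).
  x = 11: rhs = 3, matching y values: none (0 points).
  x = 12: rhs = 16, matching y values: 4, 15 (2 points).
  x = 13: rhs = 6, matching y values: 5, 14 (2 points).
  x = 14: rhs = 17, matching y values: 6, 13 (2 points).
  x = 15: rhs = 17, matching y values: 6, 13 (2 points).
  x = 16: rhs = 12, matching y values: none (0 points).
  x = 17: rhs = 8, matching y values: none (0 points).
  x = 18: rhs = 11, matching y values: 7, 12 (2 points).
Total affine count: 17.
Full point count |E(F_19)| = 17 + 1 = 18.
Hasse bound: |18 − (19+1)| = |-2| = 2 ≤ 2√19 ≈ 8.7178 ✓.


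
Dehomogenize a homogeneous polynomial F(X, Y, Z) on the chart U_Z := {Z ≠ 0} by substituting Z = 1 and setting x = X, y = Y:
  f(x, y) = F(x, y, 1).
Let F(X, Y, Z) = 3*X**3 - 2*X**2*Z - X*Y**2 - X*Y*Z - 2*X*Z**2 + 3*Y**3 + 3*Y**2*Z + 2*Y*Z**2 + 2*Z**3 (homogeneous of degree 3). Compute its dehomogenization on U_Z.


f(x, y) = 3*x**3 - 2*x**2 - x*y**2 - x*y - 2*x + 3*y**3 + 3*y**2 + 2*y + 2

On U_Z we set Z = 1. Each monomial c·X^i·Y^j·Z^k in F becomes c·x^i·y^j·1^k = c·x^i·y^j.
Substituting Z = 1: F(X, Y, 1) = 3*x**3 - 2*x**2 - x*y**2 - x*y - 2*x + 3*y**3 + 3*y**2 + 2*y + 2.
Note: deg(f) ≤ deg(F) = 3; strict inequality happens when F is divisible by Z (lost terms).


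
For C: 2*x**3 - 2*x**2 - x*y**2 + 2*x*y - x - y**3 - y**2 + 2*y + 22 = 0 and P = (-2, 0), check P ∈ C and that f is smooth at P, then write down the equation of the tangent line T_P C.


Tangent line at P: 31*x - 2*y + 62 = 0.

Step 1: f(-2, 0) = 0, so P lies on C.
Step 2: partial derivatives
  f_x(x, y) = 6*x**2 - 4*x - y**2 + 2*y - 1, f_y(x, y) = -2*x*y + 2*x - 3*y**2 - 2*y + 2.
  f_x(P) = 31, f_y(P) = -2 (gradient nonzero, so P is smooth).
Step 3: tangent line at P: 31·(x − -2) + -2·(y − 0) = 0.
Expanding: 31*x - 2*y + 62 = 0.


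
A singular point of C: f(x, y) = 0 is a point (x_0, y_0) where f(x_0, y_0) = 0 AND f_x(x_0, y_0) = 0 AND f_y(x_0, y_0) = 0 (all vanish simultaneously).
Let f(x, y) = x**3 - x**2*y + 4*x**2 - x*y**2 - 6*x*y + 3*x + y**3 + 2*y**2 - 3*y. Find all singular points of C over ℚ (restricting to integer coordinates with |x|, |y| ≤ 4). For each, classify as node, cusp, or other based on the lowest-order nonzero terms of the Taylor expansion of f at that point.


Singular points: {(-2, -1)}; classification: node.

Compute partial derivatives:
  f_x = 3*x**2 - 2*x*y + 8*x - y**2 - 6*y + 3.
  f_y = -x**2 - 2*x*y - 6*x + 3*y**2 + 4*y - 3.
Scan x_0 ∈ {−4, ..., 4}. For each x_0, f_y(x_0, y) is a polynomial in y; find its integer roots y ∈ {−4, ..., 4}, then test f_x and f at those candidates.
  x = -4: f_y(-4, y) = 3*y**2 + 12*y + 5; no integer root y with |y| ≤ 4.
  x = -3: f_y(-3, y) = 3*y**2 + 10*y + 6; no integer root y with |y| ≤ 4.
  x = -2: f_y(-2, y) = 3*y**2 + 8*y + 5; vanishes at y ∈ {-1}. (-2, -1): f_x = 0, f = 0 — SINGULAR.
  x = -1: f_y(-1, y) = 3*y**2 + 6*y + 2; no integer root y with |y| ≤ 4.
  x = 0: f_y(0, y) = 3*y**2 + 4*y - 3; no integer root y with |y| ≤ 4.
  x = 1: f_y(1, y) = 3*y**2 + 2*y - 10; no integer root y with |y| ≤ 4.
  x = 2: f_y(2, y) = 3*y**2 - 19; no integer root y with |y| ≤ 4.
  x = 3: f_y(3, y) = 3*y**2 - 2*y - 30; no integer root y with |y| ≤ 4.
  x = 4: f_y(4, y) = 3*y**2 - 4*y - 43; no integer root y with |y| ≤ 4.
Only singular point on the grid: (-2, -1).
Classify: substitute x = -2 + u, y = -1 + v and expand: f = u**3 - u**2*v - u**2 - u*v**2 + v**3 + v**2.
No constant or linear terms (consistent with a singular point). Quadratic part: -u**2 + v**2. Cubic part: u**3 - u**2*v - u*v**2 + v**3.
The quadratic part v**2 - u**2 = (v − u)(v + u) splits into two distinct linear factors, so there are two distinct tangent lines y − -1 = ±(x − -2) — this is a node (ordinary double point).
Classification: node.


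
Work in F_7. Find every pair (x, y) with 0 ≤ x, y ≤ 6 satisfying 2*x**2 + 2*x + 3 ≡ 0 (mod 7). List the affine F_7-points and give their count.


Affine F_7-points: {(1, 0), (1, 1), (1, 2), (1, 3), (1, 4), (1, 5), (1, 6), (5, 0), (5, 1), (5, 2), (5, 3), (5, 4), (5, 5), (5, 6)}; count = 14.

For each of the 49 pairs (x, y) ∈ F_7², evaluate f(x, y) mod 7. Record the zeros.
  x = 0: [0↦3, 1↦3, 2↦3, 3↦3, 4↦3, 5↦3, 6↦3]  zeros at y ∈ ∅
  x = 1: [0↦0, 1↦0, 2↦0, 3↦0, 4↦0, 5↦0, 6↦0]  zeros at y ∈ {0, 1, 2, 3, 4, 5, 6}
  x = 2: [0↦1, 1↦1, 2↦1, 3↦1, 4↦1, 5↦1, 6↦1]  zeros at y ∈ ∅
  x = 3: [0↦6, 1↦6, 2↦6, 3↦6, 4↦6, 5↦6, 6↦6]  zeros at y ∈ ∅
  x = 4: [0↦1, 1↦1, 2↦1, 3↦1, 4↦1, 5↦1, 6↦1]  zeros at y ∈ ∅
  x = 5: [0↦0, 1↦0, 2↦0, 3↦0, 4↦0, 5↦0, 6↦0]  zeros at y ∈ {0, 1, 2, 3, 4, 5, 6}
  x = 6: [0↦3, 1↦3, 2↦3, 3↦3, 4↦3, 5↦3, 6↦3]  zeros at y ∈ ∅
Collecting zeros: affine points = {(1, 0), (1, 1), (1, 2), (1, 3), (1, 4), (1, 5), (1, 6), (5, 0), (5, 1), (5, 2), (5, 3), (5, 4), (5, 5), (5, 6)}.
Total count |C(F_7)_aff| = 14.


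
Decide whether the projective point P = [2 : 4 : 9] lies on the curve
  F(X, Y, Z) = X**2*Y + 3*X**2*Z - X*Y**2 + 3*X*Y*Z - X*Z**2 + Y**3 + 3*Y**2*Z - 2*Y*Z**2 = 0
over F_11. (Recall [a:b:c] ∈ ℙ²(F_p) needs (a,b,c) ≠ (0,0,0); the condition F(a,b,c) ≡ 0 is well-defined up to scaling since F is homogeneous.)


F(2,4,9) ≡ 5 (mod 11); P is NOT on the curve.

Evaluate F(2, 4, 9) term-by-term (mod 11).
  X**2*Y ↦ 1·4·4·1 = 16
  3*X**2*Z ↦ 3·4·1·9 = 108
  -X*Y**2 ↦ -1·2·16·1 = -32
  3*X*Y*Z ↦ 3·2·4·9 = 216
  -X*Z**2 ↦ -1·2·1·81 = -162
  Y**3 ↦ 1·1·64·1 = 64
  3*Y**2*Z ↦ 3·1·16·9 = 432
  -2*Y*Z**2 ↦ -2·1·4·81 = -648
Sum: F(2, 4, 9) = (16) + (108) + (-32) + (216) + (-162) + (64) + (432) + (-648) = -6.
Reducing mod 11: -6 ≡ 5 (mod 11).
Since F(a, b, c) ≡ 5 ≠ 0 (mod 11), P does NOT lie on the curve.


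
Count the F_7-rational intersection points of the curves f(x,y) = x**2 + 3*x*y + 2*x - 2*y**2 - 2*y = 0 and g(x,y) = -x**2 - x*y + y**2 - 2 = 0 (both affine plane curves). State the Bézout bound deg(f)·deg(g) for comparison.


Common zeros: ∅; count = 0; Bézout bound = 4.

deg(f) = 2, deg(g) = 2, so Bézout bound = 4.
Scan x ∈ F_7. For each x, list the y ∈ F_7 with f(x, y) ≡ 0 and those with g(x, y) ≡ 0 (mod 7); the common zeros in that column are the intersection.
  x = 0: f ≡ 0 at y ∈ {0, 6}; g ≡ 0 at y ∈ {3, 4}; common: ∅.
  x = 1: f ≡ 0 at y ∈ {5, 6}; g ≡ 0 at y ∈ ∅; common: ∅.
  x = 2: f ≡ 0 at y ∈ ∅; g ≡ 0 at y ∈ {1}; common: ∅.
  x = 3: f ≡ 0 at y ∈ {2, 5}; g ≡ 0 at y ∈ {4, 6}; common: ∅.
  x = 4: f ≡ 0 at y ∈ ∅; g ≡ 0 at y ∈ {1, 3}; common: ∅.
  x = 5: f ≡ 0 at y ∈ {0, 3}; g ≡ 0 at y ∈ {6}; common: ∅.
  x = 6: f ≡ 0 at y ∈ ∅; g ≡ 0 at y ∈ ∅; common: ∅.
Collecting: common zeros = ∅, so the count is 0.
Comparison with the Bézout bound: 0 ≤ 4 = deg(f)·deg(g), as expected for curves with no common component (the affine F_7-count falls short of the bound because intersections may lie at infinity, over extension fields, or carry multiplicity).


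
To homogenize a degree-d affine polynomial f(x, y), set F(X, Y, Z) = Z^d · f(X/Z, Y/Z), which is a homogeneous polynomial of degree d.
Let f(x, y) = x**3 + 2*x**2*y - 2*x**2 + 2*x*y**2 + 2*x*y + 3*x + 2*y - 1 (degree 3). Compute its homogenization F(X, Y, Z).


F(X, Y, Z) = X**3 + 2*X**2*Y - 2*X**2*Z + 2*X*Y**2 + 2*X*Y*Z + 3*X*Z**2 + 2*Y*Z**2 - Z**3

deg(f) = 3.
Substitute x = X/Z, y = Y/Z into f, then multiply by Z^3.
  monomial 1·x^3·y^0 ↦ 1·X^3·Y^0·Z^0.
  monomial 2·x^2·y^1 ↦ 2·X^2·Y^1·Z^0.
  monomial -2·x^2·y^0 ↦ -2·X^2·Y^0·Z^1.
  monomial 2·x^1·y^2 ↦ 2·X^1·Y^2·Z^0.
  monomial 2·x^1·y^1 ↦ 2·X^1·Y^1·Z^1.
  monomial 3·x^1·y^0 ↦ 3·X^1·Y^0·Z^2.
  monomial 2·x^0·y^1 ↦ 2·X^0·Y^1·Z^2.
  monomial -1·x^0·y^0 ↦ -1·X^0·Y^0·Z^3.
Collecting: F(X, Y, Z) = X**3 + 2*X**2*Y - 2*X**2*Z + 2*X*Y**2 + 2*X*Y*Z + 3*X*Z**2 + 2*Y*Z**2 - Z**3.


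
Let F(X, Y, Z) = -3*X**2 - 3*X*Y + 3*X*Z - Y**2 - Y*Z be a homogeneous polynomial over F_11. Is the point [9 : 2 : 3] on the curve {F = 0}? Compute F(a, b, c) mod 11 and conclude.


F(9,2,3) ≡ 5 (mod 11); P is NOT on the curve.

Evaluate F(9, 2, 3) term-by-term (mod 11).
  -3*X**2 ↦ -3·81·1·1 = -243
  -3*X*Y ↦ -3·9·2·1 = -54
  3*X*Z ↦ 3·9·1·3 = 81
  -Y**2 ↦ -1·1·4·1 = -4
  -Y*Z ↦ -1·1·2·3 = -6
Sum: F(9, 2, 3) = (-243) + (-54) + (81) + (-4) + (-6) = -226.
Reducing mod 11: -226 ≡ 5 (mod 11).
Since F(a, b, c) ≡ 5 ≠ 0 (mod 11), P does NOT lie on the curve.


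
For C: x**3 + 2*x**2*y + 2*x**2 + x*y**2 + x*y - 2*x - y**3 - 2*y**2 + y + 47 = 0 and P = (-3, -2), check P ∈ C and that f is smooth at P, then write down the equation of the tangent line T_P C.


Tangent line at P: 39*x + 24*y + 165 = 0.

Step 1: f(-3, -2) = 0, so P lies on C.
Step 2: partial derivatives
  f_x(x, y) = 3*x**2 + 4*x*y + 4*x + y**2 + y - 2, f_y(x, y) = 2*x**2 + 2*x*y + x - 3*y**2 - 4*y + 1.
  f_x(P) = 39, f_y(P) = 24 (gradient nonzero, so P is smooth).
Step 3: tangent line at P: 39·(x − -3) + 24·(y − -2) = 0.
Expanding: 39*x + 24*y + 165 = 0.


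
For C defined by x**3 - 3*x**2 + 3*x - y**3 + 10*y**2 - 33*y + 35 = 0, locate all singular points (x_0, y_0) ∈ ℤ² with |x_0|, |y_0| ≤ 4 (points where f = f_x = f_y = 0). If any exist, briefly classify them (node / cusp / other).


Singular points: {(1, 3)}; classification: cusp.

Compute partial derivatives:
  f_x = 3*x**2 - 6*x + 3.
  f_y = -3*y**2 + 20*y - 33.
Scan x_0 ∈ {−4, ..., 4}. For each x_0, f_y(x_0, y) is a polynomial in y; find its integer roots y ∈ {−4, ..., 4}, then test f_x and f at those candidates.
  x = -4: f_y(-4, y) = -3*y**2 + 20*y - 33; vanishes at y ∈ {3}. (-4, 3): f_x = 75 ≠ 0.
  x = -3: f_y(-3, y) = -3*y**2 + 20*y - 33; vanishes at y ∈ {3}. (-3, 3): f_x = 48 ≠ 0.
  x = -2: f_y(-2, y) = -3*y**2 + 20*y - 33; vanishes at y ∈ {3}. (-2, 3): f_x = 27 ≠ 0.
  x = -1: f_y(-1, y) = -3*y**2 + 20*y - 33; vanishes at y ∈ {3}. (-1, 3): f_x = 12 ≠ 0.
  x = 0: f_y(0, y) = -3*y**2 + 20*y - 33; vanishes at y ∈ {3}. (0, 3): f_x = 3 ≠ 0.
  x = 1: f_y(1, y) = -3*y**2 + 20*y - 33; vanishes at y ∈ {3}. (1, 3): f_x = 0, f = 0 — SINGULAR.
  x = 2: f_y(2, y) = -3*y**2 + 20*y - 33; vanishes at y ∈ {3}. (2, 3): f_x = 3 ≠ 0.
  x = 3: f_y(3, y) = -3*y**2 + 20*y - 33; vanishes at y ∈ {3}. (3, 3): f_x = 12 ≠ 0.
  x = 4: f_y(4, y) = -3*y**2 + 20*y - 33; vanishes at y ∈ {3}. (4, 3): f_x = 27 ≠ 0.
Only singular point on the grid: (1, 3).
Classify: substitute x = 1 + u, y = 3 + v and expand: f = u**3 - v**3 + v**2.
No constant or linear terms (consistent with a singular point). Quadratic part: v**2. Cubic part: u**3 - v**3.
The quadratic part v**2 is a perfect square, so there is a single (double) tangent line v = 0, i.e. y = 3. Restricting the cubic part to that line (v = 0) leaves u**3 ≠ 0, so f is not divisible by v and the branch is v² ≈ -u**3 to lowest order — this is a cusp.
Classification: cusp.


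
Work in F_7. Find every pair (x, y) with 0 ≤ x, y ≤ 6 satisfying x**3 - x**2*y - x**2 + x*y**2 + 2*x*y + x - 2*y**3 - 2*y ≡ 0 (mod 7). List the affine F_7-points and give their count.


Affine F_7-points: {(0, 0), (2, 4), (3, 0), (3, 2), (3, 3), (5, 0), (5, 1), (5, 5)}; count = 8.

For each of the 49 pairs (x, y) ∈ F_7², evaluate f(x, y) mod 7. Record the zeros.
  x = 0: [0↦0, 1↦3, 2↦1, 3↦3, 4↦4, 5↦6, 6↦4]  zeros at y ∈ {0}
  x = 1: [0↦1, 1↦6, 2↦1, 3↦2, 4↦4, 5↦2, 6↦5]  zeros at y ∈ ∅
  x = 2: [0↦6, 1↦4, 2↦1, 3↦6, 4↦0, 5↦6, 6↦5]  zeros at y ∈ {4}
  x = 3: [0↦0, 1↦3, 2↦0, 3↦0, 4↦5, 5↦3, 6↦3]  zeros at y ∈ {0, 2, 3}
  x = 4: [0↦3, 1↦2, 2↦4, 3↦4, 4↦4, 5↦6, 6↦5]  zeros at y ∈ ∅
  x = 5: [0↦0, 1↦0, 2↦5, 3↦3, 4↦3, 5↦0, 6↦3]  zeros at y ∈ {0, 1, 5}
  x = 6: [0↦4, 1↦3, 2↦2, 3↦3, 4↦1, 5↦5, 6↦3]  zeros at y ∈ ∅
Collecting zeros: affine points = {(0, 0), (2, 4), (3, 0), (3, 2), (3, 3), (5, 0), (5, 1), (5, 5)}.
Total count |C(F_7)_aff| = 8.


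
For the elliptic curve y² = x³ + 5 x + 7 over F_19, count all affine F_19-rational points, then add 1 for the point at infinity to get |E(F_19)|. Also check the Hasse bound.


Affine points = {(0, 8), (0, 11), (2, 5), (2, 14), (3, 7), (3, 12), (5, 9), (5, 10), (6, 5), (6, 14), (7, 9), (7, 10), (11, 5), (11, 14), (12, 3), (12, 16), (14, 3), (14, 16), (18, 1), (18, 18)}; affine count = 20; |E(F_19)| = 21.

Discriminant check: Δ ∝ 4a³ + 27b² = 4·5³ + 27·7² = 4·125 + 27·49 ≡ 18 (mod 19). Nonzero ⇒ E is nonsingular.
For each x ∈ F_19, compute rhs = x³ + 5·x + 7 mod 19, then count y ∈ F_19 with y² ≡ rhs.
  x = 0: rhs = 7, matching y values: 8, 11 (2 points).
  x = 1: rhs = 13, matching y values: none (0 points).
  x = 2: rhs = 6, matching y values: 5, 14 (2 points).
  x = 3: rhs = 11, matching y values: 7, 12 (2 points).
  x = 4: rhs = 15, matching y values: none (0 points).
  x = 5: rhs = 5, matching y values: 9, 10 (2 points).
  x = 6: rhs = 6, matching y values: 5, 14 (2 points).
  x = 7: rhs = 5, matching y values: 9, 10 (2 points).
  x = 8: rhs = 8, matching y values: none (0 points).
  x = 9: rhs = 2, matching y values: none (0 points).
  x = 10: rhs = 12, matching y values: none (0 points).
  x = 11: rhs = 6, matching y values: 5, 14 (2 points).
  x = 12: rhs = 9, matching y values: 3, 16 (2 points).
  x = 13: rhs = 8, matching y values: none (0 points).
  x = 14: rhs = 9, matching y values: 3, 16 (2 points).
  x = 15: rhs = 18, matching y values: none (0 points).
  x = 16: rhs = 3, matching y values: none (0 points).
  x = 17: rhs = 8, matching y values: none (0 points).
  x = 18: rhs = 1, matching y values: 1, 18 (2 points).
Total affine count: 20.
Full point count |E(F_19)| = 20 + 1 = 21.
Hasse bound: |21 − (19+1)| = |1| = 1 ≤ 2√19 ≈ 8.7178 ✓.


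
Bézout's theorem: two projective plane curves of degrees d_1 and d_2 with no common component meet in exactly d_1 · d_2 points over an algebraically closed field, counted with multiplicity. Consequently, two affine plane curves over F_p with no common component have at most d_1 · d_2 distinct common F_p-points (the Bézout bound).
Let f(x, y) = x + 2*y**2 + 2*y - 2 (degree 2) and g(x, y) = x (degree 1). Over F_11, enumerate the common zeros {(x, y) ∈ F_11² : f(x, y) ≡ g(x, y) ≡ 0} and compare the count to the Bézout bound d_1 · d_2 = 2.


Common zeros: {(0, 3), (0, 7)}; count = 2; Bézout bound = 2.

deg(f) = 2, deg(g) = 1, so Bézout bound = 2.
Scan x ∈ F_11. For each x, list the y ∈ F_11 with f(x, y) ≡ 0 and those with g(x, y) ≡ 0 (mod 11); the common zeros in that column are the intersection.
  x = 0: f ≡ 0 at y ∈ {3, 7}; g ≡ 0 at y ∈ {0, 1, 2, 3, 4, 5, 6, 7, 8, 9, 10}; common: {3, 7}.
  x = 1: f ≡ 0 at y ∈ {2, 8}; g ≡ 0 at y ∈ ∅; common: ∅.
  x = 2: f ≡ 0 at y ∈ {0, 10}; g ≡ 0 at y ∈ ∅; common: ∅.
  x = 3: f ≡ 0 at y ∈ ∅; g ≡ 0 at y ∈ ∅; common: ∅.
  x = 4: f ≡ 0 at y ∈ ∅; g ≡ 0 at y ∈ ∅; common: ∅.
  x = 5: f ≡ 0 at y ∈ ∅; g ≡ 0 at y ∈ ∅; common: ∅.
  x = 6: f ≡ 0 at y ∈ {4, 6}; g ≡ 0 at y ∈ ∅; common: ∅.
  x = 7: f ≡ 0 at y ∈ ∅; g ≡ 0 at y ∈ ∅; common: ∅.
  x = 8: f ≡ 0 at y ∈ {5}; g ≡ 0 at y ∈ ∅; common: ∅.
  x = 9: f ≡ 0 at y ∈ {1, 9}; g ≡ 0 at y ∈ ∅; common: ∅.
  x = 10: f ≡ 0 at y ∈ ∅; g ≡ 0 at y ∈ ∅; common: ∅.
Collecting: common zeros = {(0, 3), (0, 7)}, so the count is 2.
Comparison with the Bézout bound: 2 ≤ 2 = deg(f)·deg(g), as expected for curves with no common component (the bound is attained).


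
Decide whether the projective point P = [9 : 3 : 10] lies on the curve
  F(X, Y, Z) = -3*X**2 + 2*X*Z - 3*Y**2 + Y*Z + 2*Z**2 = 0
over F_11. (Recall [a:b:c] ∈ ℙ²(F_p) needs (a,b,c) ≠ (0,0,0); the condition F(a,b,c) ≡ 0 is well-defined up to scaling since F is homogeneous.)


F(9,3,10) ≡ 8 (mod 11); P is NOT on the curve.

Evaluate F(9, 3, 10) term-by-term (mod 11).
  -3*X**2 ↦ -3·81·1·1 = -243
  2*X*Z ↦ 2·9·1·10 = 180
  -3*Y**2 ↦ -3·1·9·1 = -27
  Y*Z ↦ 1·1·3·10 = 30
  2*Z**2 ↦ 2·1·1·100 = 200
Sum: F(9, 3, 10) = (-243) + (180) + (-27) + (30) + (200) = 140.
Reducing mod 11: 140 ≡ 8 (mod 11).
Since F(a, b, c) ≡ 8 ≠ 0 (mod 11), P does NOT lie on the curve.


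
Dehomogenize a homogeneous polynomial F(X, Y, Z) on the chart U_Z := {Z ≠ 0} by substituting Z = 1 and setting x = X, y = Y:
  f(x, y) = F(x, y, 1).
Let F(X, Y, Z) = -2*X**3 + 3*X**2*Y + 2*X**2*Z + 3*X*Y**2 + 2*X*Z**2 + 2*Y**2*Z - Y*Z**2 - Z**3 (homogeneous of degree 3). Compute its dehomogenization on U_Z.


f(x, y) = -2*x**3 + 3*x**2*y + 2*x**2 + 3*x*y**2 + 2*x + 2*y**2 - y - 1

On U_Z we set Z = 1. Each monomial c·X^i·Y^j·Z^k in F becomes c·x^i·y^j·1^k = c·x^i·y^j.
Substituting Z = 1: F(X, Y, 1) = -2*x**3 + 3*x**2*y + 2*x**2 + 3*x*y**2 + 2*x + 2*y**2 - y - 1.
Note: deg(f) ≤ deg(F) = 3; strict inequality happens when F is divisible by Z (lost terms).


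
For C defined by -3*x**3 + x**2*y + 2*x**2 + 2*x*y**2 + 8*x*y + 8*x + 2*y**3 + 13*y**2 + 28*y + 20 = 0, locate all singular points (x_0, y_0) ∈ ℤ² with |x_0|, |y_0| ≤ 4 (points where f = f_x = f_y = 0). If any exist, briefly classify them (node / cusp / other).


Singular points: {(0, -2)}; classification: cusp.

Compute partial derivatives:
  f_x = -9*x**2 + 2*x*y + 4*x + 2*y**2 + 8*y + 8.
  f_y = x**2 + 4*x*y + 8*x + 6*y**2 + 26*y + 28.
Scan x_0 ∈ {−4, ..., 4}. For each x_0, f_y(x_0, y) is a polynomial in y; find its integer roots y ∈ {−4, ..., 4}, then test f_x and f at those candidates.
  x = -4: f_y(-4, y) = 6*y**2 + 10*y + 12; no integer root y with |y| ≤ 4.
  x = -3: f_y(-3, y) = 6*y**2 + 14*y + 13; no integer root y with |y| ≤ 4.
  x = -2: f_y(-2, y) = 6*y**2 + 18*y + 16; no integer root y with |y| ≤ 4.
  x = -1: f_y(-1, y) = 6*y**2 + 22*y + 21; no integer root y with |y| ≤ 4.
  x = 0: f_y(0, y) = 6*y**2 + 26*y + 28; vanishes at y ∈ {-2}. (0, -2): f_x = 0, f = 0 — SINGULAR.
  x = 1: f_y(1, y) = 6*y**2 + 30*y + 37; no integer root y with |y| ≤ 4.
  x = 2: f_y(2, y) = 6*y**2 + 34*y + 48; vanishes at y ∈ {-3}. (2, -3): f_x = -38 ≠ 0.
  x = 3: f_y(3, y) = 6*y**2 + 38*y + 61; no integer root y with |y| ≤ 4.
  x = 4: f_y(4, y) = 6*y**2 + 42*y + 76; no integer root y with |y| ≤ 4.
Only singular point on the grid: (0, -2).
Classify: substitute x = 0 + u, y = -2 + v and expand: f = -3*u**3 + u**2*v + 2*u*v**2 + 2*v**3 + v**2.
No constant or linear terms (consistent with a singular point). Quadratic part: v**2. Cubic part: -3*u**3 + u**2*v + 2*u*v**2 + 2*v**3.
The quadratic part v**2 is a perfect square, so there is a single (double) tangent line v = 0, i.e. y = -2. Restricting the cubic part to that line (v = 0) leaves -3*u**3 ≠ 0, so f is not divisible by v and the branch is v² ≈ 3*u**3 to lowest order — this is a cusp.
Classification: cusp.


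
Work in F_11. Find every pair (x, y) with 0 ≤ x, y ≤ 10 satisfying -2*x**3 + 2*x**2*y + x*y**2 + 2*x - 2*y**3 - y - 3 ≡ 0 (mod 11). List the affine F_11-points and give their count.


Affine F_11-points: {(0, 10), (3, 1), (4, 7), (5, 7), (6, 8), (7, 9), (9, 7), (10, 4)}; count = 8.

For each of the 121 pairs (x, y) ∈ F_11², evaluate f(x, y) mod 11. Record the zeros.
  x = 0: [0↦8, 1↦5, 2↦1, 3↦6, 4↦8, 5↦6, 6↦10, 7↦8, 8↦10, 9↦4, 10↦0]  zeros at y ∈ {10}
  x = 1: [0↦8, 1↦8, 2↦9, 3↦10, 4↦10, 5↦8, 6↦3, 7↦5, 8↦2, 9↦4, 10↦10]  zeros at y ∈ ∅
  x = 2: [0↦7, 1↦3, 2↦2, 3↦3, 4↦5, 5↦7, 6↦8, 7↦7, 8↦3, 9↦6, 10↦4]  zeros at y ∈ ∅
  x = 3: [0↦4, 1↦0, 2↦1, 3↦6, 4↦3, 5↦2, 6↦2, 7↦2, 8↦1, 9↦9, 10↦3]  zeros at y ∈ {1}
  x = 4: [0↦9, 1↦9, 2↦5, 3↦7, 4↦3, 5↦3, 6↦6, 7↦0, 8↦6, 9↦1, 10↦6]  zeros at y ∈ {7}
  x = 5: [0↦10, 1↦7, 2↦2, 3↦5, 4↦4, 5↦9, 6↦8, 7↦0, 8↦6, 9↦3, 10↦1]  zeros at y ∈ {7}
  x = 6: [0↦6, 1↦4, 2↦2, 3↦10, 4↦5, 5↦8, 6↦7, 7↦1, 8↦0, 9↦3, 10↦9]  zeros at y ∈ {8}
  x = 7: [0↦7, 1↦10, 2↦4, 3↦10, 4↦5, 5↦10, 6↦2, 7↦2, 8↦9, 9↦0, 10↦7]  zeros at y ∈ {9}
  x = 8: [0↦1, 1↦2, 2↦7, 3↦4, 4↦3, 5↦3, 6↦3, 7↦2, 8↦10, 9↦4, 10↦5]  zeros at y ∈ ∅
  x = 9: [0↦9, 1↦1, 2↦10, 3↦2, 4↦9, 5↦8, 6↦9, 7↦0, 8↦2, 9↦3, 10↦2]  zeros at y ∈ {7}
  x = 10: [0↦8, 1↦6, 2↦1, 3↦3, 4↦0, 5↦2, 6↦8, 7↦6, 8↦6, 9↦7, 10↦8]  zeros at y ∈ {4}
Collecting zeros: affine points = {(0, 10), (3, 1), (4, 7), (5, 7), (6, 8), (7, 9), (9, 7), (10, 4)}.
Total count |C(F_11)_aff| = 8.


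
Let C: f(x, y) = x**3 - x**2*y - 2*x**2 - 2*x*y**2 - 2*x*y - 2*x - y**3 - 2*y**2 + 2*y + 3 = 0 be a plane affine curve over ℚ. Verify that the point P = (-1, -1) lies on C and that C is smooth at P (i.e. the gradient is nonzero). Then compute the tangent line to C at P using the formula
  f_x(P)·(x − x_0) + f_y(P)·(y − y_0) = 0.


Tangent line at P: 3*x + 3 = 0.

Step 1: f(-1, -1) = 0, so P lies on C.
Step 2: partial derivatives
  f_x(x, y) = 3*x**2 - 2*x*y - 4*x - 2*y**2 - 2*y - 2, f_y(x, y) = -x**2 - 4*x*y - 2*x - 3*y**2 - 4*y + 2.
  f_x(P) = 3, f_y(P) = 0 (gradient nonzero, so P is smooth).
Step 3: tangent line at P: 3·(x − -1) + 0·(y − -1) = 0.
Expanding: 3*x + 3 = 0.


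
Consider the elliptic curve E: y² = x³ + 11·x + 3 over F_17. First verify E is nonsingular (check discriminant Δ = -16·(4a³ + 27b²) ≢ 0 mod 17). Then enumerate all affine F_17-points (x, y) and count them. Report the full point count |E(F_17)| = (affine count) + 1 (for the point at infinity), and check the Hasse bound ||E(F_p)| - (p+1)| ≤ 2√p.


Affine points = {(1, 7), (1, 10), (2, 4), (2, 13), (4, 3), (4, 14), (5, 8), (5, 9), (6, 8), (6, 9), (7, 7), (7, 10), (8, 5), (8, 12), (9, 7), (9, 10), (10, 5), (10, 12), (16, 5), (16, 12)}; affine count = 20; |E(F_17)| = 21.

Discriminant check: Δ ∝ 4a³ + 27b² = 4·11³ + 27·3² = 4·1331 + 27·9 ≡ 8 (mod 17). Nonzero ⇒ E is nonsingular.
For each x ∈ F_17, compute rhs = x³ + 11·x + 3 mod 17, then count y ∈ F_17 with y² ≡ rhs.
  x = 0: rhs = 3, matching y values: none (0 points).
  x = 1: rhs = 15, matching y values: 7, 10 (2 points).
  x = 2: rhs = 16, matching y values: 4, 13 (2 points).
  x = 3: rhs = 12, matching y values: none (0 points).
  x = 4: rhs = 9, matching y values: 3, 14 (2 points).
  x = 5: rhs = 13, matching y values: 8, 9 (2 points).
  x = 6: rhs = 13, matching y values: 8, 9 (2 points).
  x = 7: rhs = 15, matching y values: 7, 10 (2 points).
  x = 8: rhs = 8, matching y values: 5, 12 (2 points).
  x = 9: rhs = 15, matching y values: 7, 10 (2 points).
  x = 10: rhs = 8, matching y values: 5, 12 (2 points).
  x = 11: rhs = 10, matching y values: none (0 points).
  x = 12: rhs = 10, matching y values: none (0 points).
  x = 13: rhs = 14, matching y values: none (0 points).
  x = 14: rhs = 11, matching y values: none (0 points).
  x = 15: rhs = 7, matching y values: none (0 points).
  x = 16: rhs = 8, matching y values: 5, 12 (2 points).
Total affine count: 20.
Full point count |E(F_17)| = 20 + 1 = 21.
Hasse bound: |21 − (17+1)| = |3| = 3 ≤ 2√17 ≈ 8.2462 ✓.
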